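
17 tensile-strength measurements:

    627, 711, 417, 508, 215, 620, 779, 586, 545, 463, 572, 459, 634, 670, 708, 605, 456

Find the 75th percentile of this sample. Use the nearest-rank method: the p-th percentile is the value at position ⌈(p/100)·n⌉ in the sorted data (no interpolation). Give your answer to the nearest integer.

634

Sorted: 215, 417, 456, 459, 463, 508, 545, 572, 586, 605, 620, 627, 634, 670, 708, 711, 779.
n = 17.
Position = ⌈75/100 · 17⌉ = ⌈12.75⌉ = 13.
The value at rank 13 is 634.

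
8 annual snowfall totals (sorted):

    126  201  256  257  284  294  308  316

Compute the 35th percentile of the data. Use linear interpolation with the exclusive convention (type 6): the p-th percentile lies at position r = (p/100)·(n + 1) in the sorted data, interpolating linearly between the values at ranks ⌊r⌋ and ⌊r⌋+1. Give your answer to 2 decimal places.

256.15

n = 8.
r = (35/100)·(8 + 1) = 3.15.
Rank 3 is 256 and rank 4 is 257.
Interpolate: 256 + 0.15·(257 − 256) = 256 + 0.15·1 = 256.15.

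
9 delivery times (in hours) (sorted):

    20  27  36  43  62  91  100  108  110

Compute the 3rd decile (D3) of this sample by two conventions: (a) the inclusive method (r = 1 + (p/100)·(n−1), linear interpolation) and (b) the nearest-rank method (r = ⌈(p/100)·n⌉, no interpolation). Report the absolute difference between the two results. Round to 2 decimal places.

n = 9.
(a) r = 3.4; between ranks 3 (36) and 4 (43): 38.8.
(b) the nearest-rank method: rank 3 → 36.
|38.8 − 36| = 2.8.

2.80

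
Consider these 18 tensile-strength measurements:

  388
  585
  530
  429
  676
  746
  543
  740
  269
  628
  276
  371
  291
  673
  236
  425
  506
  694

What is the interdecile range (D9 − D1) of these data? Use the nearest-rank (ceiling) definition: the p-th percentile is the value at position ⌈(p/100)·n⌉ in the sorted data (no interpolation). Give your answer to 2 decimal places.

471.00

Sorted: 236, 269, 276, 291, 371, 388, 425, 429, 506, 530, 543, 585, 628, 673, 676, 694, 740, 746.
n = 18.
P10: rank ⌈10/100·18⌉ = 2 → 269.
P90: rank ⌈90/100·18⌉ = 17 → 740.
Difference: 740 − 269 = 471.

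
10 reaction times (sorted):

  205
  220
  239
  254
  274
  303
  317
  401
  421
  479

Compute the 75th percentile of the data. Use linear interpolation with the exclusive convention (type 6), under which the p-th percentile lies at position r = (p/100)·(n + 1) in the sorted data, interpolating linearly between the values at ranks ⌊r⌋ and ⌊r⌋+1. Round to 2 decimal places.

n = 10.
r = (75/100)·(10 + 1) = 8.25.
Rank 8 is 401 and rank 9 is 421.
Interpolate: 401 + 0.25·(421 − 401) = 401 + 0.25·20 = 406.

406.00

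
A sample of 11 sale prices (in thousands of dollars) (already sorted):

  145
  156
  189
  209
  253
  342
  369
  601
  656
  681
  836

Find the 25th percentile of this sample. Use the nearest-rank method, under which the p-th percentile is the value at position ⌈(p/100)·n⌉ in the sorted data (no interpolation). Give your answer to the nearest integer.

189

n = 11.
Position = ⌈25/100 · 11⌉ = ⌈2.75⌉ = 3.
The value at rank 3 is 189.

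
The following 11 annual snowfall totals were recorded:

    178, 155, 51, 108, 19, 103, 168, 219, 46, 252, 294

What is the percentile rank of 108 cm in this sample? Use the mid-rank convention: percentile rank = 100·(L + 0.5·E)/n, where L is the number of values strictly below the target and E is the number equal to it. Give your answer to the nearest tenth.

Sorted: 19, 46, 51, 103, 108, 155, 168, 178, 219, 252, 294.
Count below 108: L = 4; count equal: E = 1; n = 11.
Percentile rank = 100·(4 + 0.5·1)/11 = 100·4.5/11 = 40.91.

40.9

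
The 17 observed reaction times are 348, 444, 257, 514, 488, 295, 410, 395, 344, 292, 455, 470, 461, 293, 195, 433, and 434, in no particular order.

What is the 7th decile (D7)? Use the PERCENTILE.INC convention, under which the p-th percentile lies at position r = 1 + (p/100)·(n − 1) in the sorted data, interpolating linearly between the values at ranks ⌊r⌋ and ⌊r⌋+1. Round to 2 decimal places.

Sorted: 195, 257, 292, 293, 295, 344, 348, 395, 410, 433, 434, 444, 455, 461, 470, 488, 514.
n = 17.
r = 1 + (70/100)·(17 − 1) = 1 + 11.2 = 12.2.
Rank 12 is 444 and rank 13 is 455.
Interpolate: 444 + 0.2·(455 − 444) = 444 + 0.2·11 = 446.2.

446.20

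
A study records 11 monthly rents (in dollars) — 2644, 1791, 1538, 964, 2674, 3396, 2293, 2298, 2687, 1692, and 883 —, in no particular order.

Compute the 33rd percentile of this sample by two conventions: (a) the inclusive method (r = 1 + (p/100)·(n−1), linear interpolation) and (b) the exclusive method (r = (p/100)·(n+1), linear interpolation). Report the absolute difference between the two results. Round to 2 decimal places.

35.86

Sorted: 883, 964, 1538, 1692, 1791, 2293, 2298, 2644, 2674, 2687, 3396.
n = 11.
(a) r = 4.3; between ranks 4 (1692) and 5 (1791): 1721.7.
(b) r = 3.96; between ranks 3 (1538) and 4 (1692): 1685.84.
|1721.7 − 1685.84| = 35.86.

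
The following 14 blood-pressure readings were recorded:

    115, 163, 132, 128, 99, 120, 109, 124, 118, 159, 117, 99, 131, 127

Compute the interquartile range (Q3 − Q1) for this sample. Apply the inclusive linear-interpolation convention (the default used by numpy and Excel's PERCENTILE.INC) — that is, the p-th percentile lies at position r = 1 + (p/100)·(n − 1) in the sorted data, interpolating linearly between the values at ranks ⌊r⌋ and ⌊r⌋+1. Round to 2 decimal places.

Sorted: 99, 99, 109, 115, 117, 118, 120, 124, 127, 128, 131, 132, 159, 163.
n = 14.
P25: r = 4.25; ranks 4–5 are 115, 117; interpolating gives 115.5.
P75: r = 10.75; ranks 10–11 are 128, 131; interpolating gives 130.25.
Difference: 130.25 − 115.5 = 14.75.

14.75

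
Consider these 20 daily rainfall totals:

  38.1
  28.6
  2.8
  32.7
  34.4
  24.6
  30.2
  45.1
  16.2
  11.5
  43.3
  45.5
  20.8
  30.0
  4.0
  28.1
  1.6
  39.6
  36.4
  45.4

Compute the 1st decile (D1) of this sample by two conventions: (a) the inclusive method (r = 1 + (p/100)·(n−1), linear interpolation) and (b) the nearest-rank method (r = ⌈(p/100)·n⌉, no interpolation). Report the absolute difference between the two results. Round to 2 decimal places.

Sorted: 1.6, 2.8, 4.0, 11.5, 16.2, 20.8, 24.6, 28.1, 28.6, 30.0, 30.2, 32.7, 34.4, 36.4, 38.1, 39.6, 43.3, 45.1, 45.4, 45.5.
n = 20.
(a) r = 2.9; between ranks 2 (2.8) and 3 (4.0): 3.88.
(b) the nearest-rank method: rank 2 → 2.8.
|3.88 − 2.8| = 1.08.

1.08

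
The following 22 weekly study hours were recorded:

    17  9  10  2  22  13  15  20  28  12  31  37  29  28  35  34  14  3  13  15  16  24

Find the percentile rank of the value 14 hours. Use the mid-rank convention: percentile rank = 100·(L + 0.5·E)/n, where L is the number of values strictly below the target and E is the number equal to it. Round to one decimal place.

34.1

Sorted: 2, 3, 9, 10, 12, 13, 13, 14, 15, 15, 16, 17, 20, 22, 24, 28, 28, 29, 31, 34, 35, 37.
Count below 14: L = 7; count equal: E = 1; n = 22.
Percentile rank = 100·(7 + 0.5·1)/22 = 100·7.5/22 = 34.09.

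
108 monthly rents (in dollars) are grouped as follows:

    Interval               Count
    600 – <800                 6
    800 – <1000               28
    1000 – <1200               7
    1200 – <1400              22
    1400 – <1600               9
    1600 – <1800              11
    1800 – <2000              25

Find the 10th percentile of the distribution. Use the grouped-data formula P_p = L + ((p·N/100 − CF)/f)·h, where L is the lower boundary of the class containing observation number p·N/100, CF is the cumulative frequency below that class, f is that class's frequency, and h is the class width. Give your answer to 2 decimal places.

N = 108; target position k = 10/100 · 108 = 10.8.
Cumulative frequencies: 6, 34, 41, 63, 72, 83, 108.
Observation 10.8 falls in the class 800 – <1000.
L = 800, CF = 6, f = 28, h = 200.
P10 = 800 + ((10.8 − 6)/28)·200 = 800 + 34.2857 = 834.286.

834.29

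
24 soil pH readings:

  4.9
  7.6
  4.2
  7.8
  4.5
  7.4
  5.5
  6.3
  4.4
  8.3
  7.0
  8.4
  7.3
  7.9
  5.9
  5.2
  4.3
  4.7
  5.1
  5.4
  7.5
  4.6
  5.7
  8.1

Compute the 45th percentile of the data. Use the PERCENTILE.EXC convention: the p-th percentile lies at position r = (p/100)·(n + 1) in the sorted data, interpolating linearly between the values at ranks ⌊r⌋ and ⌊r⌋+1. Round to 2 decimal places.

5.55

Sorted: 4.2, 4.3, 4.4, 4.5, 4.6, 4.7, 4.9, 5.1, 5.2, 5.4, 5.5, 5.7, 5.9, 6.3, 7.0, 7.3, 7.4, 7.5, 7.6, 7.8, 7.9, 8.1, 8.3, 8.4.
n = 24.
r = (45/100)·(24 + 1) = 11.25.
Rank 11 is 5.5 and rank 12 is 5.7.
Interpolate: 5.5 + 0.25·(5.7 − 5.5) = 5.5 + 0.25·0.2 = 5.55.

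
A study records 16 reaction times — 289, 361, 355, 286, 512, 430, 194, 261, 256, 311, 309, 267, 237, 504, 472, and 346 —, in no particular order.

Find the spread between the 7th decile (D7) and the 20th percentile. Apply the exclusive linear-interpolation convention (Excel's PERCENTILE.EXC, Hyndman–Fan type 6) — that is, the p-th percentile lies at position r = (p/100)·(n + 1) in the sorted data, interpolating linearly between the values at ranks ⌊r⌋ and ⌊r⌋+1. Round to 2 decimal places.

102.40

Sorted: 194, 237, 256, 261, 267, 286, 289, 309, 311, 346, 355, 361, 430, 472, 504, 512.
n = 16.
P20: r = 3.4; ranks 3–4 are 256, 261; interpolating gives 258.
P70: r = 11.9; ranks 11–12 are 355, 361; interpolating gives 360.4.
Difference: 360.4 − 258 = 102.4.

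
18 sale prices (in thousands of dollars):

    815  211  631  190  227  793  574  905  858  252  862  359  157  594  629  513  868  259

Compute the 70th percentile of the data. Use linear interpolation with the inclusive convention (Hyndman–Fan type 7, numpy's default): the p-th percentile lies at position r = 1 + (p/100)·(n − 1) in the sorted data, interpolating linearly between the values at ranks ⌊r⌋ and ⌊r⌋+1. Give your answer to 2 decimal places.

776.80

Sorted: 157, 190, 211, 227, 252, 259, 359, 513, 574, 594, 629, 631, 793, 815, 858, 862, 868, 905.
n = 18.
r = 1 + (70/100)·(18 − 1) = 1 + 11.9 = 12.9.
Rank 12 is 631 and rank 13 is 793.
Interpolate: 631 + 0.9·(793 − 631) = 631 + 0.9·162 = 776.8.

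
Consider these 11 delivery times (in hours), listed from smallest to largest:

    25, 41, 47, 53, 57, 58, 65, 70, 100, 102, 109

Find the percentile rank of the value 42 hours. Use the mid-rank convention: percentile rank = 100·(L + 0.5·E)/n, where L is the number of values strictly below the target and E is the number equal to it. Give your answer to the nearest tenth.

Count below 42: L = 2; count equal: E = 0; n = 11.
Percentile rank = 100·(2 + 0.5·0)/11 = 100·2/11 = 18.18.

18.2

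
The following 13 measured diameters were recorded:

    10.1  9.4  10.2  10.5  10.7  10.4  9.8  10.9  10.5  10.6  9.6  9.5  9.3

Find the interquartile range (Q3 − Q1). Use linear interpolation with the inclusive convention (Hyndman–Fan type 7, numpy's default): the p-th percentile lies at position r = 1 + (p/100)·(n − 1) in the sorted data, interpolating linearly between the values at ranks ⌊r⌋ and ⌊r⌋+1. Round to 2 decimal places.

0.90

Sorted: 9.3, 9.4, 9.5, 9.6, 9.8, 10.1, 10.2, 10.4, 10.5, 10.5, 10.6, 10.7, 10.9.
n = 13.
P25: r = 4 (integer) → 9.6.
P75: r = 10 (integer) → 10.5.
Difference: 10.5 − 9.6 = 0.9.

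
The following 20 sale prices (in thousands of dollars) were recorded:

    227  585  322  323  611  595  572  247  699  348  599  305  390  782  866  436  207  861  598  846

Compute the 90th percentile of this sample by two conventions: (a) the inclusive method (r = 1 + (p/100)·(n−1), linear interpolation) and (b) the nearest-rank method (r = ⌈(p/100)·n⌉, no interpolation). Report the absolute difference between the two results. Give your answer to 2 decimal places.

1.50

Sorted: 207, 227, 247, 305, 322, 323, 348, 390, 436, 572, 585, 595, 598, 599, 611, 699, 782, 846, 861, 866.
n = 20.
(a) r = 18.1; between ranks 18 (846) and 19 (861): 847.5.
(b) the nearest-rank method: rank 18 → 846.
|847.5 − 846| = 1.5.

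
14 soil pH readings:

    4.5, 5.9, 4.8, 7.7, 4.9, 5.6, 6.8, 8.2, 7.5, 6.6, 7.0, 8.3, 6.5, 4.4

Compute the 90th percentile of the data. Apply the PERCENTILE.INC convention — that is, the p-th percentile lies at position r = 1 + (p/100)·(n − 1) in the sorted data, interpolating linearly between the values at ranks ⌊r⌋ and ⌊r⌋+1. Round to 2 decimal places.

Sorted: 4.4, 4.5, 4.8, 4.9, 5.6, 5.9, 6.5, 6.6, 6.8, 7.0, 7.5, 7.7, 8.2, 8.3.
n = 14.
r = 1 + (90/100)·(14 − 1) = 1 + 11.7 = 12.7.
Rank 12 is 7.7 and rank 13 is 8.2.
Interpolate: 7.7 + 0.7·(8.2 − 7.7) = 7.7 + 0.7·0.5 = 8.05.

8.05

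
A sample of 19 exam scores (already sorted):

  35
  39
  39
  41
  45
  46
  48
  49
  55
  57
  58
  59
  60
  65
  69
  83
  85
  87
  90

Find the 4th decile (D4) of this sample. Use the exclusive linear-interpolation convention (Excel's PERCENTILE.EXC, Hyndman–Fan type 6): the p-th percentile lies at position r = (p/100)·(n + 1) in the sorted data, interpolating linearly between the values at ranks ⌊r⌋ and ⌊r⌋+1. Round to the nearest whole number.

n = 19.
r = (40/100)·(19 + 1) = 8.
r is an integer, so P40 is the value at rank 8: 49.

49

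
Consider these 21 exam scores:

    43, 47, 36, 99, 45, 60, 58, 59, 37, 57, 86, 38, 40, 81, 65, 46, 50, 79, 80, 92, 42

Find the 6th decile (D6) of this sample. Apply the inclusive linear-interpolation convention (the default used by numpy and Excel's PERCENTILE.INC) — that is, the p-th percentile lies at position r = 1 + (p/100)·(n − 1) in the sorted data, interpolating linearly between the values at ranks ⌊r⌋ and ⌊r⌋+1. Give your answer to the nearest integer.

Sorted: 36, 37, 38, 40, 42, 43, 45, 46, 47, 50, 57, 58, 59, 60, 65, 79, 80, 81, 86, 92, 99.
n = 21.
r = 1 + (60/100)·(21 − 1) = 1 + 12 = 13.
r is an integer, so P60 is the value at rank 13: 59.

59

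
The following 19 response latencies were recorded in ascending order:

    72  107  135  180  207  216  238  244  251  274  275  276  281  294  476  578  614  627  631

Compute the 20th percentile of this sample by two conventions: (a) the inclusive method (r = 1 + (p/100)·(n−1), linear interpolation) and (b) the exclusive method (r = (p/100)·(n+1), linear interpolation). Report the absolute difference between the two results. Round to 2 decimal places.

n = 19.
(a) r = 4.6; between ranks 4 (180) and 5 (207): 196.2.
(b) r = 4 → value at rank 4 = 180.
|196.2 − 180| = 16.2.

16.20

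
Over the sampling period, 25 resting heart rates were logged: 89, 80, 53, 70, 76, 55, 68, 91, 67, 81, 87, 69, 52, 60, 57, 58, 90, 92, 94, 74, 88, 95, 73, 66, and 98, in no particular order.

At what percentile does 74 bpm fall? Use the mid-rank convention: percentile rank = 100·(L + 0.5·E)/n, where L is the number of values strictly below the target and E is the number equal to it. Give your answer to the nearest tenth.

Sorted: 52, 53, 55, 57, 58, 60, 66, 67, 68, 69, 70, 73, 74, 76, 80, 81, 87, 88, 89, 90, 91, 92, 94, 95, 98.
Count below 74: L = 12; count equal: E = 1; n = 25.
Percentile rank = 100·(12 + 0.5·1)/25 = 100·12.5/25 = 50.

50.0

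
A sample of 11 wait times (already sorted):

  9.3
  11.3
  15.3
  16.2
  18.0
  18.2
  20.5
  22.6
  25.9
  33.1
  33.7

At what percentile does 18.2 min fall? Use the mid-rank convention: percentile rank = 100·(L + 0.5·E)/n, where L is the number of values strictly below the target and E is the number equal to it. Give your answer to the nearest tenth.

Count below 18.2: L = 5; count equal: E = 1; n = 11.
Percentile rank = 100·(5 + 0.5·1)/11 = 100·5.5/11 = 50.

50.0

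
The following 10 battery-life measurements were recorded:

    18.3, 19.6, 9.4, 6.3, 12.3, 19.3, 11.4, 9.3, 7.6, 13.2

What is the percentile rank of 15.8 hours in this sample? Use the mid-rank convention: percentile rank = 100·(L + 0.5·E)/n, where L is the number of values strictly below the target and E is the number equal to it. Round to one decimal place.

Sorted: 6.3, 7.6, 9.3, 9.4, 11.4, 12.3, 13.2, 18.3, 19.3, 19.6.
Count below 15.8: L = 7; count equal: E = 0; n = 10.
Percentile rank = 100·(7 + 0.5·0)/10 = 100·7/10 = 70.

70.0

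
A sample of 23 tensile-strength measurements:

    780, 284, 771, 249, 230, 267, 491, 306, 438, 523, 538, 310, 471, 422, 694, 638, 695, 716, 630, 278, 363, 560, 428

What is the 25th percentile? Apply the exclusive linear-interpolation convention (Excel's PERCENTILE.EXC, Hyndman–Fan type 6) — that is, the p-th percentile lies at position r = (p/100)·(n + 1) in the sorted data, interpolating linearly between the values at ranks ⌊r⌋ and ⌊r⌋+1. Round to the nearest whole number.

306

Sorted: 230, 249, 267, 278, 284, 306, 310, 363, 422, 428, 438, 471, 491, 523, 538, 560, 630, 638, 694, 695, 716, 771, 780.
n = 23.
r = (25/100)·(23 + 1) = 6.
r is an integer, so P25 is the value at rank 6: 306.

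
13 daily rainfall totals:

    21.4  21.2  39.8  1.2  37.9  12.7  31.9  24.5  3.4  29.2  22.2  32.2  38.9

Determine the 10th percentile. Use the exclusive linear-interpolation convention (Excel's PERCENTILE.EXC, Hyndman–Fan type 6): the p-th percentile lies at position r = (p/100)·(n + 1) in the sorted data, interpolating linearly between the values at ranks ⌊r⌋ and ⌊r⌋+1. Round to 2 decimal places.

2.08

Sorted: 1.2, 3.4, 12.7, 21.2, 21.4, 22.2, 24.5, 29.2, 31.9, 32.2, 37.9, 38.9, 39.8.
n = 13.
r = (10/100)·(13 + 1) = 1.4.
Rank 1 is 1.2 and rank 2 is 3.4.
Interpolate: 1.2 + 0.4·(3.4 − 1.2) = 1.2 + 0.4·2.2 = 2.08.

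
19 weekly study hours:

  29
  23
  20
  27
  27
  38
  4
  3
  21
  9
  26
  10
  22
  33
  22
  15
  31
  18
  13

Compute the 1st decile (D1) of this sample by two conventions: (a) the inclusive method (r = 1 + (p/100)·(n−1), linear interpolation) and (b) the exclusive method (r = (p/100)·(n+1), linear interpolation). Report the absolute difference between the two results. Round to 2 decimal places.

4.00

Sorted: 3, 4, 9, 10, 13, 15, 18, 20, 21, 22, 22, 23, 26, 27, 27, 29, 31, 33, 38.
n = 19.
(a) r = 2.8; between ranks 2 (4) and 3 (9): 8.
(b) r = 2 → value at rank 2 = 4.
|8 − 4| = 4.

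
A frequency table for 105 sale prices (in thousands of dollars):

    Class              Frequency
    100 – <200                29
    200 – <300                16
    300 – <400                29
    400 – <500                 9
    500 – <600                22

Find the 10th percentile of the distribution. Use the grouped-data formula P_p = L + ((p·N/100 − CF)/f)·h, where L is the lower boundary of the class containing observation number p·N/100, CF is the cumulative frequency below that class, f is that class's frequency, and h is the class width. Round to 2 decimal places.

N = 105; target position k = 10/100 · 105 = 10.5.
Cumulative frequencies: 29, 45, 74, 83, 105.
Observation 10.5 falls in the class 100 – <200.
L = 100, CF = 0, f = 29, h = 100.
P10 = 100 + ((10.5 − 0)/29)·100 = 100 + 36.2069 = 136.207.

136.21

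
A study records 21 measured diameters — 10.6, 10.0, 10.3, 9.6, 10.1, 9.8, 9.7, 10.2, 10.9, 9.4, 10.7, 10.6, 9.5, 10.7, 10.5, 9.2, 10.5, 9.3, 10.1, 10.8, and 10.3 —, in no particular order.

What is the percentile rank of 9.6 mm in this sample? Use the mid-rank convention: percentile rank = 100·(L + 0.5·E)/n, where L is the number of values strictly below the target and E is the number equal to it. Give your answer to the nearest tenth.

Sorted: 9.2, 9.3, 9.4, 9.5, 9.6, 9.7, 9.8, 10.0, 10.1, 10.1, 10.2, 10.3, 10.3, 10.5, 10.5, 10.6, 10.6, 10.7, 10.7, 10.8, 10.9.
Count below 9.6: L = 4; count equal: E = 1; n = 21.
Percentile rank = 100·(4 + 0.5·1)/21 = 100·4.5/21 = 21.43.

21.4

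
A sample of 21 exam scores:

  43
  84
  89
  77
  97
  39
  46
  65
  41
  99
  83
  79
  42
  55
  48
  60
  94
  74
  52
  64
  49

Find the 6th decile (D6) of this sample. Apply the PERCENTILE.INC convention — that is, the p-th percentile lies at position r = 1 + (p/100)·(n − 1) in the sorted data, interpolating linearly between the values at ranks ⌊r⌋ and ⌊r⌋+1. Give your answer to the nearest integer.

74

Sorted: 39, 41, 42, 43, 46, 48, 49, 52, 55, 60, 64, 65, 74, 77, 79, 83, 84, 89, 94, 97, 99.
n = 21.
r = 1 + (60/100)·(21 − 1) = 1 + 12 = 13.
r is an integer, so P60 is the value at rank 13: 74.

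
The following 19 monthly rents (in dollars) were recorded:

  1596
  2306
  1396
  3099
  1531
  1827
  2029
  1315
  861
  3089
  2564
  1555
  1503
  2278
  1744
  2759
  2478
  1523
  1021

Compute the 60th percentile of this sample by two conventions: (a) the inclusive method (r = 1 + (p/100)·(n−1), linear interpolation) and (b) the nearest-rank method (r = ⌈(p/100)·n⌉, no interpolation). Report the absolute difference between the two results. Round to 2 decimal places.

40.40

Sorted: 861, 1021, 1315, 1396, 1503, 1523, 1531, 1555, 1596, 1744, 1827, 2029, 2278, 2306, 2478, 2564, 2759, 3089, 3099.
n = 19.
(a) r = 11.8; between ranks 11 (1827) and 12 (2029): 1988.6.
(b) the nearest-rank method: rank 12 → 2029.
|1988.6 − 2029| = 40.4.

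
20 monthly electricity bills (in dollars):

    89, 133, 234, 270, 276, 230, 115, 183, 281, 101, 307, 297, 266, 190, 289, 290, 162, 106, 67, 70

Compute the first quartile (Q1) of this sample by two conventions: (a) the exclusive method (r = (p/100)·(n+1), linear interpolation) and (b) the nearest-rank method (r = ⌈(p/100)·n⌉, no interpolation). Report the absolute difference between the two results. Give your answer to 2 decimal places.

Sorted: 67, 70, 89, 101, 106, 115, 133, 162, 183, 190, 230, 234, 266, 270, 276, 281, 289, 290, 297, 307.
n = 20.
(a) r = 5.25; between ranks 5 (106) and 6 (115): 108.25.
(b) the nearest-rank method: rank 5 → 106.
|108.25 − 106| = 2.25.

2.25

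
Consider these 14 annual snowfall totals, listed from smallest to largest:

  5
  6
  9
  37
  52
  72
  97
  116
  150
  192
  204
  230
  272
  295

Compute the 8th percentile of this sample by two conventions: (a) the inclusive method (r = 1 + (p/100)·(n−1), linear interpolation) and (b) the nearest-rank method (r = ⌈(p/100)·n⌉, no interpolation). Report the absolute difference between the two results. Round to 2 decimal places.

n = 14.
(a) r = 2.04; between ranks 2 (6) and 3 (9): 6.12.
(b) the nearest-rank method: rank 2 → 6.
|6.12 − 6| = 0.12.

0.12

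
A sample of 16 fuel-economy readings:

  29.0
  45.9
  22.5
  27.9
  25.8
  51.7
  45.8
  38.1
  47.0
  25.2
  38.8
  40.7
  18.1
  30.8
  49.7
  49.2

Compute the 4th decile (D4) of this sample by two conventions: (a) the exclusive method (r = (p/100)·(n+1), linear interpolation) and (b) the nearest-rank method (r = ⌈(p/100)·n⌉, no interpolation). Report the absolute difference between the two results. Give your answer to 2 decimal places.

Sorted: 18.1, 22.5, 25.2, 25.8, 27.9, 29.0, 30.8, 38.1, 38.8, 40.7, 45.8, 45.9, 47.0, 49.2, 49.7, 51.7.
n = 16.
(a) r = 6.8; between ranks 6 (29.0) and 7 (30.8): 30.44.
(b) the nearest-rank method: rank 7 → 30.8.
|30.44 − 30.8| = 0.36.

0.36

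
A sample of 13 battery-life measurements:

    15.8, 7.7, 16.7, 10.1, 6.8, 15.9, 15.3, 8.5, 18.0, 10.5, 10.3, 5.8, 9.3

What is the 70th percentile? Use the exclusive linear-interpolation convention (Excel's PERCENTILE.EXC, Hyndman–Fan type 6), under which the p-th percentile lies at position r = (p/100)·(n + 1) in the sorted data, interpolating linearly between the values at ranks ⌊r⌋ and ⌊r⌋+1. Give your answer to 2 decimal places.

Sorted: 5.8, 6.8, 7.7, 8.5, 9.3, 10.1, 10.3, 10.5, 15.3, 15.8, 15.9, 16.7, 18.0.
n = 13.
r = (70/100)·(13 + 1) = 9.8.
Rank 9 is 15.3 and rank 10 is 15.8.
Interpolate: 15.3 + 0.8·(15.8 − 15.3) = 15.3 + 0.8·0.5 = 15.7.

15.70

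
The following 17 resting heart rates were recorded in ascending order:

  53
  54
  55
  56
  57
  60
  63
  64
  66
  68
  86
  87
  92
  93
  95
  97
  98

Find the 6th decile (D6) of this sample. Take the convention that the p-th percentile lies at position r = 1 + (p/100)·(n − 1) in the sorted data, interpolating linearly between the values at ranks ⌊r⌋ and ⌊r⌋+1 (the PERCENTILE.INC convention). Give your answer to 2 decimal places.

n = 17.
r = 1 + (60/100)·(17 − 1) = 1 + 9.6 = 10.6.
Rank 10 is 68 and rank 11 is 86.
Interpolate: 68 + 0.6·(86 − 68) = 68 + 0.6·18 = 78.8.

78.80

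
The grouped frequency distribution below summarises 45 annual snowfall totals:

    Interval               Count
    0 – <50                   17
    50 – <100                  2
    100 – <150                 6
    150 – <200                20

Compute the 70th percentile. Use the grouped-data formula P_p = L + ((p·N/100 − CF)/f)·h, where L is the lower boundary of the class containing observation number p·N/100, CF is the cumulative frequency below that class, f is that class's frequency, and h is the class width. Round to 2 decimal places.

N = 45; target position k = 70/100 · 45 = 31.5.
Cumulative frequencies: 17, 19, 25, 45.
Observation 31.5 falls in the class 150 – <200.
L = 150, CF = 25, f = 20, h = 50.
P70 = 150 + ((31.5 − 25)/20)·50 = 150 + 16.25 = 166.25.

166.25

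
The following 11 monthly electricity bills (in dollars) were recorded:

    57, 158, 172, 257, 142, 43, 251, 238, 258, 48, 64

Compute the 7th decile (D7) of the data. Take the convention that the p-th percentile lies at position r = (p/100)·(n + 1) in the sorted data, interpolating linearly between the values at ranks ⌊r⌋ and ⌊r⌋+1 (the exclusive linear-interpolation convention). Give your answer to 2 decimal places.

243.20

Sorted: 43, 48, 57, 64, 142, 158, 172, 238, 251, 257, 258.
n = 11.
r = (70/100)·(11 + 1) = 8.4.
Rank 8 is 238 and rank 9 is 251.
Interpolate: 238 + 0.4·(251 − 238) = 238 + 0.4·13 = 243.2.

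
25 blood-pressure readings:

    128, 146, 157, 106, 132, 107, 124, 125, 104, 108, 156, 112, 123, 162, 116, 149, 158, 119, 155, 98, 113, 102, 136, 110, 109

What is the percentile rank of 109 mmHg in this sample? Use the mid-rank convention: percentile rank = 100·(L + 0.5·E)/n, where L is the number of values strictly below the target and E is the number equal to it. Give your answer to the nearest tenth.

26.0

Sorted: 98, 102, 104, 106, 107, 108, 109, 110, 112, 113, 116, 119, 123, 124, 125, 128, 132, 136, 146, 149, 155, 156, 157, 158, 162.
Count below 109: L = 6; count equal: E = 1; n = 25.
Percentile rank = 100·(6 + 0.5·1)/25 = 100·6.5/25 = 26.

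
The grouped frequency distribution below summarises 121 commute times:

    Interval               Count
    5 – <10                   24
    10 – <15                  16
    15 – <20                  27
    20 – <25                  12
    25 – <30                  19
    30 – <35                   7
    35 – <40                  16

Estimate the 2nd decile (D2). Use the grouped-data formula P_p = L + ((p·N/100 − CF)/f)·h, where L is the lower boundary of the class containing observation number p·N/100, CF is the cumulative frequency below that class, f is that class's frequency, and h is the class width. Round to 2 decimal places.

10.06

N = 121; target position k = 20/100 · 121 = 24.2.
Cumulative frequencies: 24, 40, 67, 79, 98, 105, 121.
Observation 24.2 falls in the class 10 – <15.
L = 10, CF = 24, f = 16, h = 5.
P20 = 10 + ((24.2 − 24)/16)·5 = 10 + 0.0625 = 10.0625.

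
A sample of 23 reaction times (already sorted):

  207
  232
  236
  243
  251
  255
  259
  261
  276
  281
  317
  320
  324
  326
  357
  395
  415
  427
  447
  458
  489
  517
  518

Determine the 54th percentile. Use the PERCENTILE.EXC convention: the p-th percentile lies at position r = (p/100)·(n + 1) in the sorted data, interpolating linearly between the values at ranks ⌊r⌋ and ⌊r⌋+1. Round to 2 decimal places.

n = 23.
r = (54/100)·(23 + 1) = 12.96.
Rank 12 is 320 and rank 13 is 324.
Interpolate: 320 + 0.96·(324 − 320) = 320 + 0.96·4 = 323.84.

323.84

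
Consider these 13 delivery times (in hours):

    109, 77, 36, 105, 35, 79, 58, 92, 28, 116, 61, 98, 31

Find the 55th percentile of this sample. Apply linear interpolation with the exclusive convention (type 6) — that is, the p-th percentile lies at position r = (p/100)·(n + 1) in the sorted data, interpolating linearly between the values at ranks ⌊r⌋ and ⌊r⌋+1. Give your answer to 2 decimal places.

Sorted: 28, 31, 35, 36, 58, 61, 77, 79, 92, 98, 105, 109, 116.
n = 13.
r = (55/100)·(13 + 1) = 7.7.
Rank 7 is 77 and rank 8 is 79.
Interpolate: 77 + 0.7·(79 − 77) = 77 + 0.7·2 = 78.4.

78.40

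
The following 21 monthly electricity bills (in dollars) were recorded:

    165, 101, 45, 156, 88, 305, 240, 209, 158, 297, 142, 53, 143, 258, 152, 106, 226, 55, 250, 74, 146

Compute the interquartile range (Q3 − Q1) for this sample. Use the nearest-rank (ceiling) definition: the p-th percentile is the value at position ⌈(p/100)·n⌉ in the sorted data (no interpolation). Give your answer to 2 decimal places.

Sorted: 45, 53, 55, 74, 88, 101, 106, 142, 143, 146, 152, 156, 158, 165, 209, 226, 240, 250, 258, 297, 305.
n = 21.
P25: rank ⌈25/100·21⌉ = 6 → 101.
P75: rank ⌈75/100·21⌉ = 16 → 226.
Difference: 226 − 101 = 125.

125.00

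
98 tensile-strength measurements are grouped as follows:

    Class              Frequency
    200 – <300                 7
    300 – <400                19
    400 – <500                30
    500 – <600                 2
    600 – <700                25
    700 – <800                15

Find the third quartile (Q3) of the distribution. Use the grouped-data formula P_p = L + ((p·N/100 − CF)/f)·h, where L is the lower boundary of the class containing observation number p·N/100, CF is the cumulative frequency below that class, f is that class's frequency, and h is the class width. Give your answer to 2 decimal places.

662.00

N = 98; target position k = 75/100 · 98 = 73.5.
Cumulative frequencies: 7, 26, 56, 58, 83, 98.
Observation 73.5 falls in the class 600 – <700.
L = 600, CF = 58, f = 25, h = 100.
P75 = 600 + ((73.5 − 58)/25)·100 = 600 + 62 = 662.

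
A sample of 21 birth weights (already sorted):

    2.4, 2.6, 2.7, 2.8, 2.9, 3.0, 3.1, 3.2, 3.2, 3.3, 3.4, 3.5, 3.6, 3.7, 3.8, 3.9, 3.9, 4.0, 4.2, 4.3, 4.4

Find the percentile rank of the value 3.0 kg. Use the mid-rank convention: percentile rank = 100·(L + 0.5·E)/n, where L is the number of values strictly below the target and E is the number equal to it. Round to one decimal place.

Count below 3.0: L = 5; count equal: E = 1; n = 21.
Percentile rank = 100·(5 + 0.5·1)/21 = 100·5.5/21 = 26.19.

26.2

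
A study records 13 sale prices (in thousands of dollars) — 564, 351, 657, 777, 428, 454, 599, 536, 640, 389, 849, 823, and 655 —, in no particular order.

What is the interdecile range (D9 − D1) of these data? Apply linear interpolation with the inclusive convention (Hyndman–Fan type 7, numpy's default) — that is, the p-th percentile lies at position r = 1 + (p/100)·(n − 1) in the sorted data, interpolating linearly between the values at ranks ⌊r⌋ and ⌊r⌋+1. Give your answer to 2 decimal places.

417.00

Sorted: 351, 389, 428, 454, 536, 564, 599, 640, 655, 657, 777, 823, 849.
n = 13.
P10: r = 2.2; ranks 2–3 are 389, 428; interpolating gives 396.8.
P90: r = 11.8; ranks 11–12 are 777, 823; interpolating gives 813.8.
Difference: 813.8 − 396.8 = 417.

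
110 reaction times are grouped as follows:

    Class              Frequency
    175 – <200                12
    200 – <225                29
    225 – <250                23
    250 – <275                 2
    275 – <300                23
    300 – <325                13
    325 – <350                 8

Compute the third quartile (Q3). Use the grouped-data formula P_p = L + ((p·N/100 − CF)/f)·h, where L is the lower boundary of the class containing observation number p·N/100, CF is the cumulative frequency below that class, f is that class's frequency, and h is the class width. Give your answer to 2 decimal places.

292.93

N = 110; target position k = 75/100 · 110 = 82.5.
Cumulative frequencies: 12, 41, 64, 66, 89, 102, 110.
Observation 82.5 falls in the class 275 – <300.
L = 275, CF = 66, f = 23, h = 25.
P75 = 275 + ((82.5 − 66)/23)·25 = 275 + 17.9348 = 292.935.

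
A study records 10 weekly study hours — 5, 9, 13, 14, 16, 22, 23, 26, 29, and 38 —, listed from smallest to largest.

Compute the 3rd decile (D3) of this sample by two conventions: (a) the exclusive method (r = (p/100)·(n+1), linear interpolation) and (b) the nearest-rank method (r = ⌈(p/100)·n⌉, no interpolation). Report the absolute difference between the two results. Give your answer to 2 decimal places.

n = 10.
(a) r = 3.3; between ranks 3 (13) and 4 (14): 13.3.
(b) the nearest-rank method: rank 3 → 13.
|13.3 − 13| = 0.3.

0.30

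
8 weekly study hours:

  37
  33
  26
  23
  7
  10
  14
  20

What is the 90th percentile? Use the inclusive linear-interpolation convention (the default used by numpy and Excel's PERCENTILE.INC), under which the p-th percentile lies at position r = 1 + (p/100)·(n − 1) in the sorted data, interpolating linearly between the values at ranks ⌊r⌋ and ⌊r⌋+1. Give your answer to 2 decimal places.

Sorted: 7, 10, 14, 20, 23, 26, 33, 37.
n = 8.
r = 1 + (90/100)·(8 − 1) = 1 + 6.3 = 7.3.
Rank 7 is 33 and rank 8 is 37.
Interpolate: 33 + 0.3·(37 − 33) = 33 + 0.3·4 = 34.2.

34.20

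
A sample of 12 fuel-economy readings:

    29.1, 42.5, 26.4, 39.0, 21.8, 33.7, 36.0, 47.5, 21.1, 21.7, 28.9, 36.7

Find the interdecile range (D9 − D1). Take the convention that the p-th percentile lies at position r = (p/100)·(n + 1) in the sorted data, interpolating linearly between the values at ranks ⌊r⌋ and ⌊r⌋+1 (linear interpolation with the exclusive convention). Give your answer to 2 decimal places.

Sorted: 21.1, 21.7, 21.8, 26.4, 28.9, 29.1, 33.7, 36.0, 36.7, 39.0, 42.5, 47.5.
n = 12.
P10: r = 1.3; ranks 1–2 are 21.1, 21.7; interpolating gives 21.28.
P90: r = 11.7; ranks 11–12 are 42.5, 47.5; interpolating gives 46.
Difference: 46 − 21.28 = 24.72.

24.72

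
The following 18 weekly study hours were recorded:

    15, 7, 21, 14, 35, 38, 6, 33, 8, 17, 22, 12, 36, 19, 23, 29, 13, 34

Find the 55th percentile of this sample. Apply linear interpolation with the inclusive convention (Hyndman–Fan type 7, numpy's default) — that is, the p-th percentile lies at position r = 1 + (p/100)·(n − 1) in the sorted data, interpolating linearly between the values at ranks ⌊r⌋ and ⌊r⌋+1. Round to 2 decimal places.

Sorted: 6, 7, 8, 12, 13, 14, 15, 17, 19, 21, 22, 23, 29, 33, 34, 35, 36, 38.
n = 18.
r = 1 + (55/100)·(18 − 1) = 1 + 9.35 = 10.35.
Rank 10 is 21 and rank 11 is 22.
Interpolate: 21 + 0.35·(22 − 21) = 21 + 0.35·1 = 21.35.

21.35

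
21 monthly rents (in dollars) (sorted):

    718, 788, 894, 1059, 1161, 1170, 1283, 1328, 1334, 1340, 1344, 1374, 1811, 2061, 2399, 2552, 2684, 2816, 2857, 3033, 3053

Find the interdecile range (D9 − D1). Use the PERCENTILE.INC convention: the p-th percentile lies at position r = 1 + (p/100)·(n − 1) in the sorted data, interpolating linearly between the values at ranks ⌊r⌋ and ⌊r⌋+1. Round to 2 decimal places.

1963.00

n = 21.
P10: r = 3 (integer) → 894.
P90: r = 19 (integer) → 2857.
Difference: 2857 − 894 = 1963.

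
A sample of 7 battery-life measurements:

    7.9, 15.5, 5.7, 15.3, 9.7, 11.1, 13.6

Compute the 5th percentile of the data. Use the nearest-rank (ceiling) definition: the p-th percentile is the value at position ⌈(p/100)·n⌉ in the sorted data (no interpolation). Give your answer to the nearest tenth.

5.7

Sorted: 5.7, 7.9, 9.7, 11.1, 13.6, 15.3, 15.5.
n = 7.
Position = ⌈5/100 · 7⌉ = ⌈0.35⌉ = 1.
The value at rank 1 is 5.7.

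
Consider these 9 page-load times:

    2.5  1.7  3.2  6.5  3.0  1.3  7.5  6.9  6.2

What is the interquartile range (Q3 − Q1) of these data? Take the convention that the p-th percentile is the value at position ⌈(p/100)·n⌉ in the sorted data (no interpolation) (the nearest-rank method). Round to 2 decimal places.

4.00

Sorted: 1.3, 1.7, 2.5, 3.0, 3.2, 6.2, 6.5, 6.9, 7.5.
n = 9.
P25: rank ⌈25/100·9⌉ = 3 → 2.5.
P75: rank ⌈75/100·9⌉ = 7 → 6.5.
Difference: 6.5 − 2.5 = 4.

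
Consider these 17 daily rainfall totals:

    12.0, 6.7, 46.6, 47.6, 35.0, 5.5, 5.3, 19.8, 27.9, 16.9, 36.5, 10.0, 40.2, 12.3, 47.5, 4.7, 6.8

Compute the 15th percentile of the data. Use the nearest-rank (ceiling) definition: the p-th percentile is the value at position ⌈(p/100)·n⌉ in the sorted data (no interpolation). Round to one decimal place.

Sorted: 4.7, 5.3, 5.5, 6.7, 6.8, 10.0, 12.0, 12.3, 16.9, 19.8, 27.9, 35.0, 36.5, 40.2, 46.6, 47.5, 47.6.
n = 17.
Position = ⌈15/100 · 17⌉ = ⌈2.55⌉ = 3.
The value at rank 3 is 5.5.

5.5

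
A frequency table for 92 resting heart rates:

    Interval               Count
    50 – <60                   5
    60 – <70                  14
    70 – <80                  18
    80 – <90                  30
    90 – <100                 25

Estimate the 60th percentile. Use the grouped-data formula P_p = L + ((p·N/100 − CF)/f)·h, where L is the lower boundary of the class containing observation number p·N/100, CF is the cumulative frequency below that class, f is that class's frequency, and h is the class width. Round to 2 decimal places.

86.07

N = 92; target position k = 60/100 · 92 = 55.2.
Cumulative frequencies: 5, 19, 37, 67, 92.
Observation 55.2 falls in the class 80 – <90.
L = 80, CF = 37, f = 30, h = 10.
P60 = 80 + ((55.2 − 37)/30)·10 = 80 + 6.06667 = 86.0667.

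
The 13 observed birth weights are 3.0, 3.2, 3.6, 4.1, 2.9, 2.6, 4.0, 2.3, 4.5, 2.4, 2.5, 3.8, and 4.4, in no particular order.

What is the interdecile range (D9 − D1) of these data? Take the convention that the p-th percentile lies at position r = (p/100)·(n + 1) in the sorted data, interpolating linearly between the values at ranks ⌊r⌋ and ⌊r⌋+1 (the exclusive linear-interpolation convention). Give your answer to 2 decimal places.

Sorted: 2.3, 2.4, 2.5, 2.6, 2.9, 3.0, 3.2, 3.6, 3.8, 4.0, 4.1, 4.4, 4.5.
n = 13.
P10: r = 1.4; ranks 1–2 are 2.3, 2.4; interpolating gives 2.34.
P90: r = 12.6; ranks 12–13 are 4.4, 4.5; interpolating gives 4.46.
Difference: 4.46 − 2.34 = 2.12.

2.12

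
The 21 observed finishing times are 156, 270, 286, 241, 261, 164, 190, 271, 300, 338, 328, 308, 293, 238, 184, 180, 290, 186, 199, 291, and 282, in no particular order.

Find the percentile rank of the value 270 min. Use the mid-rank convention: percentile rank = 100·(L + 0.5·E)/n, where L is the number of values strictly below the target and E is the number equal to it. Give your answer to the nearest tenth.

50.0

Sorted: 156, 164, 180, 184, 186, 190, 199, 238, 241, 261, 270, 271, 282, 286, 290, 291, 293, 300, 308, 328, 338.
Count below 270: L = 10; count equal: E = 1; n = 21.
Percentile rank = 100·(10 + 0.5·1)/21 = 100·10.5/21 = 50.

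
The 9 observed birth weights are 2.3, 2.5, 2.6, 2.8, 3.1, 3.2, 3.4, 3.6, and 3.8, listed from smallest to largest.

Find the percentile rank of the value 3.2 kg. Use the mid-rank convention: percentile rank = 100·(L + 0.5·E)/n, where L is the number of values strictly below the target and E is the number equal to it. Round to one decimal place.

61.1

Count below 3.2: L = 5; count equal: E = 1; n = 9.
Percentile rank = 100·(5 + 0.5·1)/9 = 100·5.5/9 = 61.11.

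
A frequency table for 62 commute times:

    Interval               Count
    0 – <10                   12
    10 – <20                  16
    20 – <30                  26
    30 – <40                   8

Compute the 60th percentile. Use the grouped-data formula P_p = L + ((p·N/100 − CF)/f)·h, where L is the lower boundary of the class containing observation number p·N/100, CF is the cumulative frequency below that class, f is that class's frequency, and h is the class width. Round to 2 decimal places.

N = 62; target position k = 60/100 · 62 = 37.2.
Cumulative frequencies: 12, 28, 54, 62.
Observation 37.2 falls in the class 20 – <30.
L = 20, CF = 28, f = 26, h = 10.
P60 = 20 + ((37.2 − 28)/26)·10 = 20 + 3.53846 = 23.5385.

23.54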